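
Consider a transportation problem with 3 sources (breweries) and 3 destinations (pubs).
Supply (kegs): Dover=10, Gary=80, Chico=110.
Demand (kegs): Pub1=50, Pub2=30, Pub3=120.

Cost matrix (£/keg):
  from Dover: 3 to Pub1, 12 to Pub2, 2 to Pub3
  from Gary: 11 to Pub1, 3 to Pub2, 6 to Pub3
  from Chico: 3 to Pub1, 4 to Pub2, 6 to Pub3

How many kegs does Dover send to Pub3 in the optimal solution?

Solving gives:
  Dover→Pub3: 10 kegs
  Gary→Pub2: 30 kegs
  Gary→Pub3: 50 kegs
  Chico→Pub1: 50 kegs
  Chico→Pub3: 60 kegs
Total cost = £920.
So Dover→Pub3 carries 10 kegs.

10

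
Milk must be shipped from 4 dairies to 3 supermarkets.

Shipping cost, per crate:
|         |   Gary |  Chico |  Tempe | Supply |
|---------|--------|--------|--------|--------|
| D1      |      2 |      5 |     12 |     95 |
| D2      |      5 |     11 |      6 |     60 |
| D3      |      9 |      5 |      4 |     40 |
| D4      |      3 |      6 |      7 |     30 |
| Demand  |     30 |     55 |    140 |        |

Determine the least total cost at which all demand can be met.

Optimal allocation:
  D1->Gary: 30 crates
  D1->Chico: 55 crates
  D1->Tempe: 10 crates
  D2->Tempe: 60 crates
  D3->Tempe: 40 crates
  D4->Tempe: 30 crates
Total cost = 1185.

1185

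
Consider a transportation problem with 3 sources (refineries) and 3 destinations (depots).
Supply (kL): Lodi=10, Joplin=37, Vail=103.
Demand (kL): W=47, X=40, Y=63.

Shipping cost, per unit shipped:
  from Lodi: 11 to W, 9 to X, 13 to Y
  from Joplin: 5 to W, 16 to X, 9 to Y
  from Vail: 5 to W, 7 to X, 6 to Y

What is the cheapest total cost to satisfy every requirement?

A cheapest plan:
  Lodi to X: 10 × 9 = 90
  Joplin to W: 37 × 5 = 185
  Vail to W: 10 × 5 = 50
  Vail to X: 30 × 7 = 210
  Vail to Y: 63 × 6 = 378
Total = 90 + 185 + 50 + 210 + 378 = 913.

913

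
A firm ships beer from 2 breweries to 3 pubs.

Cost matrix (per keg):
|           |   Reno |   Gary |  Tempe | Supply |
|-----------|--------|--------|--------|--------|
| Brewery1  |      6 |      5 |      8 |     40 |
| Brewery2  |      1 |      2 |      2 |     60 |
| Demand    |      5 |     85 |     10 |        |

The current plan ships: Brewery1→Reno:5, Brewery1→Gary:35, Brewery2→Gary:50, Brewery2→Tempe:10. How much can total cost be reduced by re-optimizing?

10

Current plan cost = 5·6 + 35·5 + 50·2 + 10·2 = 325.
Optimal plan:
  Brewery1 to Gary: 40 kegs
  Brewery2 to Reno: 5 kegs
  Brewery2 to Gary: 45 kegs
  Brewery2 to Tempe: 10 kegs
Optimal cost = 315.
Saving = 325 − 315 = 10.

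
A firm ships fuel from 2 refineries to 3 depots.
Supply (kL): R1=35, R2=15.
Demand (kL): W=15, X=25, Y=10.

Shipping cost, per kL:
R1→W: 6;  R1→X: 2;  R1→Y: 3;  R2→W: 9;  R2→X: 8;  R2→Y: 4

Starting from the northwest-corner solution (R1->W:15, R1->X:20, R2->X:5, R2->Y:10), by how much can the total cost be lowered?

15

Current plan cost = 15·6 + 20·2 + 5·8 + 10·4 = 210.
Optimal plan:
  R1–W: 10 × 6 = 60
  R1–X: 25 × 2 = 50
  R2–W: 5 × 9 = 45
  R2–Y: 10 × 4 = 40
Optimal cost = 195.
Saving = 210 − 195 = 15.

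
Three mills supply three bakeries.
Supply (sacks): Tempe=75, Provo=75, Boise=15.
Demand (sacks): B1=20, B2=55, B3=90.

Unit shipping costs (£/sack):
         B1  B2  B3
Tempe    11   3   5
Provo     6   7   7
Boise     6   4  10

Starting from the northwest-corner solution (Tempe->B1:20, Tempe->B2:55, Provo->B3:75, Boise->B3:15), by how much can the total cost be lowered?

Current plan cost = 20·11 + 55·3 + 75·7 + 15·10 = £1060.
Optimal plan:
  Tempe to B2: 40 × £3 = £120
  Tempe to B3: 35 × £5 = £175
  Provo to B1: 20 × £6 = £120
  Provo to B3: 55 × £7 = £385
  Boise to B2: 15 × £4 = £60
Optimal cost = £860.
Saving = 1060 − 860 = £200.

200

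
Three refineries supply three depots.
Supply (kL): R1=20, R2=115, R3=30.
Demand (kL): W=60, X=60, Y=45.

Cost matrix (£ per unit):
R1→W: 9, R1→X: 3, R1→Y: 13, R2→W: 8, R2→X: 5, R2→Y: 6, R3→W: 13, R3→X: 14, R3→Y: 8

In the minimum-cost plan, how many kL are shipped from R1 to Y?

The minimum-cost plan:
  R1–X: 20 × £3 = £60
  R2–W: 60 × £8 = £480
  R2–X: 40 × £5 = £200
  R2–Y: 15 × £6 = £90
  R3–Y: 30 × £8 = £240
Total cost = £1070.
The route R1→Y is not used.

0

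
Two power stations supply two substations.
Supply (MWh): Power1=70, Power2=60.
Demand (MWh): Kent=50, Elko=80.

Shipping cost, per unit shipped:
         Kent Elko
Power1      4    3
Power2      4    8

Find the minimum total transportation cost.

490

One minimum-cost allocation:
  Power1 to Elko: 70 MWh
  Power2 to Kent: 50 MWh
  Power2 to Elko: 10 MWh
Total cost = 490.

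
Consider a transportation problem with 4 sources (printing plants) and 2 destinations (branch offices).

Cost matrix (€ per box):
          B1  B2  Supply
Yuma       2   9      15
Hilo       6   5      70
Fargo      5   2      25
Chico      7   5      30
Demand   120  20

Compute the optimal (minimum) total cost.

725

A cheapest plan:
  Yuma to B1: 15 boxes
  Hilo to B1: 70 boxes
  Fargo to B1: 5 boxes
  Fargo to B2: 20 boxes
  Chico to B1: 30 boxes
Total cost = €725.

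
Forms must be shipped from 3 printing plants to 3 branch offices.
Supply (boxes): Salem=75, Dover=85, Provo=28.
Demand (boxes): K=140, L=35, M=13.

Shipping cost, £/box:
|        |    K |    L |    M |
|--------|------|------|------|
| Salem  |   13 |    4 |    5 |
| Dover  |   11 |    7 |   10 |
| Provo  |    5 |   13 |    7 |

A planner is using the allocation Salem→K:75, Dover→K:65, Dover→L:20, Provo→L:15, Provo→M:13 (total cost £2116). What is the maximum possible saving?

Current plan cost = 75·13 + 65·11 + 20·7 + 15·13 + 13·7 = £2116.
Optimal plan:
  Salem→K: 27 × £13 = £351
  Salem→L: 35 × £4 = £140
  Salem→M: 13 × £5 = £65
  Dover→K: 85 × £11 = £935
  Provo→K: 28 × £5 = £140
Optimal cost = £1631.
Saving = 2116 − 1631 = £485.

485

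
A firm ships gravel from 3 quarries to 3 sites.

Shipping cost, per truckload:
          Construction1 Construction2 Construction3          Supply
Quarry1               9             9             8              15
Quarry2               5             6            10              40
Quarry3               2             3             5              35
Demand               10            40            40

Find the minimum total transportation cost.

505

A cheapest plan:
  Quarry1 to Construction3: 15 × 8 = 120
  Quarry2 to Construction1: 10 × 5 = 50
  Quarry2 to Construction2: 30 × 6 = 180
  Quarry3 to Construction2: 10 × 3 = 30
  Quarry3 to Construction3: 25 × 5 = 125
Total = 120 + 50 + 180 + 30 + 125 = 505.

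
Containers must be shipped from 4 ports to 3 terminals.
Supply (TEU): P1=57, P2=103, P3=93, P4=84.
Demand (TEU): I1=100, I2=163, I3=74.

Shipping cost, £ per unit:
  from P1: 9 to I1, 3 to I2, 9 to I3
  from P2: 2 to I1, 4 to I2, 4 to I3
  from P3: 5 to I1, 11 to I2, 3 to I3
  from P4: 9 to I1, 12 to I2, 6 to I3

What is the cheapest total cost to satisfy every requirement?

Optimal allocation:
  P1->I2: 57 TEU
  P2->I2: 103 TEU
  P3->I1: 93 TEU
  P4->I1: 7 TEU
  P4->I2: 3 TEU
  P4->I3: 74 TEU
Total cost = £1591.
(Supply check: P1 ships 57; P2 ships 103; P3 ships 93; P4 ships 84.)

1591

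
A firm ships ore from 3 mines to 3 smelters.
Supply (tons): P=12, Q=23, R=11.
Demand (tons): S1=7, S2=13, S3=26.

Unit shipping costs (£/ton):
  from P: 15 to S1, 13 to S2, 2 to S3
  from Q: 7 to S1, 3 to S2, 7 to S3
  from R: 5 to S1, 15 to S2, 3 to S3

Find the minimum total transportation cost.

One minimum-cost allocation:
  P->S3: 12 tons
  Q->S1: 7 tons
  Q->S2: 13 tons
  Q->S3: 3 tons
  R->S3: 11 tons
Total cost = £166.
(Supply check: P ships 12; Q ships 23; R ships 11.)

166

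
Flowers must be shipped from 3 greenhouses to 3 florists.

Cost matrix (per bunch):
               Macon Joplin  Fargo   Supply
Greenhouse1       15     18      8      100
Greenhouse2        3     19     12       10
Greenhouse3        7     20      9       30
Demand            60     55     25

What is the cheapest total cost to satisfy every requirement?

1730

An optimal shipping plan:
  Greenhouse1 to Macon: 20 × 15 = 300
  Greenhouse1 to Joplin: 55 × 18 = 990
  Greenhouse1 to Fargo: 25 × 8 = 200
  Greenhouse2 to Macon: 10 × 3 = 30
  Greenhouse3 to Macon: 30 × 7 = 210
Total = 300 + 990 + 200 + 30 + 210 = 1730.
(Supply check: Greenhouse1 ships 100; Greenhouse2 ships 10; Greenhouse3 ships 30.)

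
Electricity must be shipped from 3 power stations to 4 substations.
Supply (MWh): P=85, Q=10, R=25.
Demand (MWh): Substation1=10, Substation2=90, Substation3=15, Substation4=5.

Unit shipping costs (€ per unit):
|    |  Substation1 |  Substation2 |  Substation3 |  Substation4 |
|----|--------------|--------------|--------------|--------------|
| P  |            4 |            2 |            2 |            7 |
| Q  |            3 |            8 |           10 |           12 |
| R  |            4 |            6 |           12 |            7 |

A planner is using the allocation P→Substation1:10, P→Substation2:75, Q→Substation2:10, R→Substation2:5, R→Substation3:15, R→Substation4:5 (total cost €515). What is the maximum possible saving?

160

Current plan cost = 10·4 + 75·2 + 10·8 + 5·6 + 15·12 + 5·7 = €515.
Optimal plan:
  P–Substation2: 70 × €2 = €140
  P–Substation3: 15 × €2 = €30
  Q–Substation1: 10 × €3 = €30
  R–Substation2: 20 × €6 = €120
  R–Substation4: 5 × €7 = €35
Optimal cost = €355.
Saving = 515 − 355 = €160.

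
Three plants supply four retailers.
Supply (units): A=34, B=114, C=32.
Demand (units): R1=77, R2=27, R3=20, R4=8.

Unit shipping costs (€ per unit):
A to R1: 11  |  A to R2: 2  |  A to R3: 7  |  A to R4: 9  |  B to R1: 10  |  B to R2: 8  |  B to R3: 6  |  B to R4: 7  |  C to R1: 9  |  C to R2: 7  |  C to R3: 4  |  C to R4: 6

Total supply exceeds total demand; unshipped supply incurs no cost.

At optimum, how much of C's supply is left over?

0

An optimal plan:
  A->R2: 27 × €2 = €54
  B->R1: 73 × €10 = €730
  C->R1: 4 × €9 = €36
  C->R3: 20 × €4 = €80
  C->R4: 8 × €6 = €48
Total cost = €948.
C ships 32 of its 32, leaving 0.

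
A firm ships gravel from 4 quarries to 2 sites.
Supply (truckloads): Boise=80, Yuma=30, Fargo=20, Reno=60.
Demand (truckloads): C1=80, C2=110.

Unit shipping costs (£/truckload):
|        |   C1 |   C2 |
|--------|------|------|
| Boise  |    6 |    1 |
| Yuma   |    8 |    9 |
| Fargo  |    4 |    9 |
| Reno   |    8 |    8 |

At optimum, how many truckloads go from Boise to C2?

Solving gives:
  Boise->C2: 80 × £1 = £80
  Yuma->C1: 30 × £8 = £240
  Fargo->C1: 20 × £4 = £80
  Reno->C1: 30 × £8 = £240
  Reno->C2: 30 × £8 = £240
Total cost = £880.
So Boise→C2 carries 80 truckloads.

80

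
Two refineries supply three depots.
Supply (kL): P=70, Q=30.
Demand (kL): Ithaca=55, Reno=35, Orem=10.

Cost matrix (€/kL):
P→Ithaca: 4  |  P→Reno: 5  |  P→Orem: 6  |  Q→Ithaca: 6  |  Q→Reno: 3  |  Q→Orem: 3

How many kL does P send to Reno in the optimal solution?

15

The minimum-cost plan:
  P–Ithaca: 55 × €4 = €220
  P–Reno: 15 × €5 = €75
  Q–Reno: 20 × €3 = €60
  Q–Orem: 10 × €3 = €30
Total cost = €385.
So P→Reno carries 15 kL.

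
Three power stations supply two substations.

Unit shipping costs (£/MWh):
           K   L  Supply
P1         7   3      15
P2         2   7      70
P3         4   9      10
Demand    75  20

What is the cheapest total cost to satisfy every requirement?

250

One minimum-cost allocation:
  P1→L: 15 × £3 = £45
  P2→K: 65 × £2 = £130
  P2→L: 5 × £7 = £35
  P3→K: 10 × £4 = £40
Total = 45 + 130 + 35 + 40 = £250.
(Supply check: P1 ships 15; P2 ships 70; P3 ships 10.)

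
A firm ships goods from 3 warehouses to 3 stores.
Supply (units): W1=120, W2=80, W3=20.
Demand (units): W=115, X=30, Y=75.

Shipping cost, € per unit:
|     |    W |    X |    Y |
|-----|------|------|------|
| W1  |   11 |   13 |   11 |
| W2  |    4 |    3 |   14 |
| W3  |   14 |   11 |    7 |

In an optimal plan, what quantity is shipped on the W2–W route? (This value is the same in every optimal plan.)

50

Solving gives:
  W1 to W: 65 × €11 = €715
  W1 to Y: 55 × €11 = €605
  W2 to W: 50 × €4 = €200
  W2 to X: 30 × €3 = €90
  W3 to Y: 20 × €7 = €140
Total cost = €1750.
So W2→W carries 50 units.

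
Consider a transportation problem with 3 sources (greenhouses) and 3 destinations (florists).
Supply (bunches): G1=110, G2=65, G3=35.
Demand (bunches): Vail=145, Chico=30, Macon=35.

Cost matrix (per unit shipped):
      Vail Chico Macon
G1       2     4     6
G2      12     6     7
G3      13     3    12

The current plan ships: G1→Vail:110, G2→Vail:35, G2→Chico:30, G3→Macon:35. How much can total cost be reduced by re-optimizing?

Current plan cost = 110·2 + 35·12 + 30·6 + 35·12 = 1240.
Optimal plan:
  G1 to Vail: 110 × 2 = 220
  G2 to Vail: 30 × 12 = 360
  G2 to Macon: 35 × 7 = 245
  G3 to Vail: 5 × 13 = 65
  G3 to Chico: 30 × 3 = 90
Optimal cost = 980.
Saving = 1240 − 980 = 260.

260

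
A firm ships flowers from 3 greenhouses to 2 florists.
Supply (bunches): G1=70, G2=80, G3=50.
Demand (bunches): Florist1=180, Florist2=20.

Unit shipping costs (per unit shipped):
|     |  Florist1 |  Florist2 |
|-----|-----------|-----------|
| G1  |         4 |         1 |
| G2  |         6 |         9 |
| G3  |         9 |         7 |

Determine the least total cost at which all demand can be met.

One minimum-cost allocation:
  G1–Florist1: 50 bunches
  G1–Florist2: 20 bunches
  G2–Florist1: 80 bunches
  G3–Florist1: 50 bunches
Total cost = 1150.

1150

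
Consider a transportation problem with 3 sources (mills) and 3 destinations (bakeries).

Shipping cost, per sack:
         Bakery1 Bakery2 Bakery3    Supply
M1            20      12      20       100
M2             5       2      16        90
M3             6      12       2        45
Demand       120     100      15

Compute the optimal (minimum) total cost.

An optimal shipping plan:
  M1->Bakery2: 100 sacks
  M2->Bakery1: 90 sacks
  M3->Bakery1: 30 sacks
  M3->Bakery3: 15 sacks
Total cost = 1860.
(Supply check: M1 ships 100; M2 ships 90; M3 ships 45.)

1860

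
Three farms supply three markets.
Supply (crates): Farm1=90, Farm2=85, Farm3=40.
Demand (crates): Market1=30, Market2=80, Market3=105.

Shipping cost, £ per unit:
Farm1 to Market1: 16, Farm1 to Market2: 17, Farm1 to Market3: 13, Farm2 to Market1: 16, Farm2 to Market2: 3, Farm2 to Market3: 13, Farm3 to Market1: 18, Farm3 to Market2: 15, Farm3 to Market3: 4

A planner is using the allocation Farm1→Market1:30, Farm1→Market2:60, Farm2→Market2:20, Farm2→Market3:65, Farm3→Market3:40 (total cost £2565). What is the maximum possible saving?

Current plan cost = 30·16 + 60·17 + 20·3 + 65·13 + 40·4 = £2565.
Optimal plan:
  Farm1 to Market1: 25 × £16 = £400
  Farm1 to Market3: 65 × £13 = £845
  Farm2 to Market1: 5 × £16 = £80
  Farm2 to Market2: 80 × £3 = £240
  Farm3 to Market3: 40 × £4 = £160
Optimal cost = £1725.
Saving = 2565 − 1725 = £840.

840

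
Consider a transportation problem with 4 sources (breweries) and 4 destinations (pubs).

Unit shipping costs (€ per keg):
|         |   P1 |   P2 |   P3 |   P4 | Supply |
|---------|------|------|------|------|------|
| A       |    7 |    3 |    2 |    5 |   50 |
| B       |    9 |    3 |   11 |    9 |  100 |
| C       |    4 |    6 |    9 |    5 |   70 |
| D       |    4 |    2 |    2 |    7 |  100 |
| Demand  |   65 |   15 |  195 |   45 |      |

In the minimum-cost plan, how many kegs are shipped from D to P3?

100

Solving gives:
  A→P3: 50 × €2 = €100
  B→P2: 15 × €3 = €45
  B→P3: 45 × €11 = €495
  B→P4: 40 × €9 = €360
  C→P1: 65 × €4 = €260
  C→P4: 5 × €5 = €25
  D→P3: 100 × €2 = €200
Total cost = €1485.
So D→P3 carries 100 kegs.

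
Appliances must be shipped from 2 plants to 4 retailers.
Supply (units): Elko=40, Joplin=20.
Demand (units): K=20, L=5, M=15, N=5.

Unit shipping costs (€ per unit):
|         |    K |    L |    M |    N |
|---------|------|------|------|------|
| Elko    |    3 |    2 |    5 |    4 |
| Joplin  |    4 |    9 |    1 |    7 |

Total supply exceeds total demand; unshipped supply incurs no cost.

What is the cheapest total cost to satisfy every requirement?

One minimum-cost allocation:
  Elko–K: 20 × €3 = €60
  Elko–L: 5 × €2 = €10
  Elko–N: 5 × €4 = €20
  Joplin–M: 15 × €1 = €15
Total = 60 + 10 + 20 + 15 = €105.

105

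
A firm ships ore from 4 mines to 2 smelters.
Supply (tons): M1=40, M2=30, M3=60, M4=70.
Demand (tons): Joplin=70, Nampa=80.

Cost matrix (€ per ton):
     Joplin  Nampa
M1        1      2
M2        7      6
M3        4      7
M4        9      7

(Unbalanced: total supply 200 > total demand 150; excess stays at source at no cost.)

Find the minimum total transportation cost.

An optimal shipping plan:
  M1→Joplin: 10 × €1 = €10
  M1→Nampa: 30 × €2 = €60
  M2→Nampa: 30 × €6 = €180
  M3→Joplin: 60 × €4 = €240
  M4→Nampa: 20 × €7 = €140
Total = 10 + 60 + 180 + 240 + 140 = €630.

630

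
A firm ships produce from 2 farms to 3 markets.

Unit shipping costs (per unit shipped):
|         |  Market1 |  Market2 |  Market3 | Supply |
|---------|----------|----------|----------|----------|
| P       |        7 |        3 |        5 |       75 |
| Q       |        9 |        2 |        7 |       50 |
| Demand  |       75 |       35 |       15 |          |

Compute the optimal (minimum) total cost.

700

Optimal allocation:
  P->Market1: 60 crates
  P->Market3: 15 crates
  Q->Market1: 15 crates
  Q->Market2: 35 crates
Total cost = 700.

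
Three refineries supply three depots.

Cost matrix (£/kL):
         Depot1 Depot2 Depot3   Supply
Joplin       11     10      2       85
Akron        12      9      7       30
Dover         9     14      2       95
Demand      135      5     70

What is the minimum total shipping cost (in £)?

1505

A cheapest plan:
  Joplin→Depot1: 15 × £11 = £165
  Joplin→Depot3: 70 × £2 = £140
  Akron→Depot1: 25 × £12 = £300
  Akron→Depot2: 5 × £9 = £45
  Dover→Depot1: 95 × £9 = £855
Total = 165 + 140 + 300 + 45 + 855 = £1505.
(Supply check: Joplin ships 85; Akron ships 30; Dover ships 95.)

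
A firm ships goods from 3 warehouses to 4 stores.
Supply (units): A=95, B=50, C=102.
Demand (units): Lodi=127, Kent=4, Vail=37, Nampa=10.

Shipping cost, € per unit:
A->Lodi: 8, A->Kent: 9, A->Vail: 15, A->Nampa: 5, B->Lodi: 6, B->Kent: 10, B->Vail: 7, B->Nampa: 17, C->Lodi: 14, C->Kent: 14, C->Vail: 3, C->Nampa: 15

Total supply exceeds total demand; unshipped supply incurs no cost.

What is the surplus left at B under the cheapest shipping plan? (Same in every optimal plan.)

0

Minimum-cost shipments:
  A to Lodi: 77 × €8 = €616
  A to Kent: 4 × €9 = €36
  A to Nampa: 10 × €5 = €50
  B to Lodi: 50 × €6 = €300
  C to Vail: 37 × €3 = €111
Total cost = €1113.
B ships 50 of its 50, leaving 0.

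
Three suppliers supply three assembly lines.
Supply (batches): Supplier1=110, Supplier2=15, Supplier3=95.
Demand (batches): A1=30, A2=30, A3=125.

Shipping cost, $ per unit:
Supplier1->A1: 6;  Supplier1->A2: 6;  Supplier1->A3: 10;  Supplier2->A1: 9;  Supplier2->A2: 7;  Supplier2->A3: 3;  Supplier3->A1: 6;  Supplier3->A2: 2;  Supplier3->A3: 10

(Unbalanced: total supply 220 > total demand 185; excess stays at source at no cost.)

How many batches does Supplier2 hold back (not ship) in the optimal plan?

Minimum-cost shipments:
  Supplier1–A3: 75 × $10 = $750
  Supplier2–A3: 15 × $3 = $45
  Supplier3–A1: 30 × $6 = $180
  Supplier3–A2: 30 × $2 = $60
  Supplier3–A3: 35 × $10 = $350
Total cost = $1385.
Supplier2 ships 15 of its 15, leaving 0.

0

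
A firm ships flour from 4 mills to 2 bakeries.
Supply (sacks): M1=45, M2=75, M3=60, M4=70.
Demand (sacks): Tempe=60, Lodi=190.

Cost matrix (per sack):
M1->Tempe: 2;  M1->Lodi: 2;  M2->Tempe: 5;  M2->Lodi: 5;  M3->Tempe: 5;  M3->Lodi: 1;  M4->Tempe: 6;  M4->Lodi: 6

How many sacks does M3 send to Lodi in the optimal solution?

The minimum-cost plan:
  M1–Lodi: 45 × 2 = 90
  M2–Tempe: 60 × 5 = 300
  M2–Lodi: 15 × 5 = 75
  M3–Lodi: 60 × 1 = 60
  M4–Lodi: 70 × 6 = 420
Total cost = 945.
So M3→Lodi carries 60 sacks.

60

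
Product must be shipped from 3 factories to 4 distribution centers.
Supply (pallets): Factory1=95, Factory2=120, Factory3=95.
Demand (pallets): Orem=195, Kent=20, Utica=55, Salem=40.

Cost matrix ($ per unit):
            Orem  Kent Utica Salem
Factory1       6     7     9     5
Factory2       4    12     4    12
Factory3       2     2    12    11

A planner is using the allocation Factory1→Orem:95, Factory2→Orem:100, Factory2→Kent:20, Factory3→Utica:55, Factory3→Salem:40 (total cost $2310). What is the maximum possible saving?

1110

Current plan cost = 95·6 + 100·4 + 20·12 + 55·12 + 40·11 = $2310.
Optimal plan:
  Factory1->Orem: 55 pallets
  Factory1->Salem: 40 pallets
  Factory2->Orem: 65 pallets
  Factory2->Utica: 55 pallets
  Factory3->Orem: 75 pallets
  Factory3->Kent: 20 pallets
Optimal cost = $1200.
Saving = 2310 − 1200 = $1110.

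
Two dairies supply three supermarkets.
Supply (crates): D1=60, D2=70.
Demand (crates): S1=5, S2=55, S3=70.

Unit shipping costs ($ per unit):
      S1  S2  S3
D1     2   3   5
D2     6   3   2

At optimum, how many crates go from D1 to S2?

Solving gives:
  D1->S1: 5 × $2 = $10
  D1->S2: 55 × $3 = $165
  D2->S3: 70 × $2 = $140
Total cost = $315.
So D1→S2 carries 55 crates.

55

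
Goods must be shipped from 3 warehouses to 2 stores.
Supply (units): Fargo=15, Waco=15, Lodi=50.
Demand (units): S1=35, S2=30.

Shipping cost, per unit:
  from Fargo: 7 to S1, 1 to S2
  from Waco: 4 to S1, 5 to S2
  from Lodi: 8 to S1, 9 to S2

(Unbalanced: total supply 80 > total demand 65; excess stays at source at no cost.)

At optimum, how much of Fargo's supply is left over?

Minimum-cost shipments:
  Fargo→S2: 15 × 1 = 15
  Waco→S2: 15 × 5 = 75
  Lodi→S1: 35 × 8 = 280
Total cost = 370.
Fargo ships 15 of its 15, leaving 0.

0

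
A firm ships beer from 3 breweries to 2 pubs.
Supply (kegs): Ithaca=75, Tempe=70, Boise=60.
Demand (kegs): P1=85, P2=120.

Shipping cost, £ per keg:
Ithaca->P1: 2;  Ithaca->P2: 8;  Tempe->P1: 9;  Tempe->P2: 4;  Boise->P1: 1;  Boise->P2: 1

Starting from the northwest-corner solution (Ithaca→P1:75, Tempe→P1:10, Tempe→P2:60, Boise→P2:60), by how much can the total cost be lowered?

Current plan cost = 75·2 + 10·9 + 60·4 + 60·1 = £540.
Optimal plan:
  Ithaca to P1: 75 × £2 = £150
  Tempe to P2: 70 × £4 = £280
  Boise to P1: 10 × £1 = £10
  Boise to P2: 50 × £1 = £50
Optimal cost = £490.
Saving = 540 − 490 = £50.

50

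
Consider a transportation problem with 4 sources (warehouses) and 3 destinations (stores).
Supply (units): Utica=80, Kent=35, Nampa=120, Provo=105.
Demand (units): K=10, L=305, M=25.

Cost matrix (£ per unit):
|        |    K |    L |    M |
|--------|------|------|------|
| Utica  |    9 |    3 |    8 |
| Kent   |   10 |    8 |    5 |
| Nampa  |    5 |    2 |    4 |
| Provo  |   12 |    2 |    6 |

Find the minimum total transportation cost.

915

An optimal shipping plan:
  Utica–L: 80 × £3 = £240
  Kent–K: 10 × £10 = £100
  Kent–M: 25 × £5 = £125
  Nampa–L: 120 × £2 = £240
  Provo–L: 105 × £2 = £210
Total = 240 + 100 + 125 + 240 + 210 = £915.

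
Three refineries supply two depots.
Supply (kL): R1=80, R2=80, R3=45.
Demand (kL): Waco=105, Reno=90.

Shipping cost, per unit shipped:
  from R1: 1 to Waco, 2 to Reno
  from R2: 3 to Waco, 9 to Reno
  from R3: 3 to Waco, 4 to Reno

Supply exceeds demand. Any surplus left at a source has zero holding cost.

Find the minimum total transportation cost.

515

A cheapest plan:
  R1 to Reno: 80 × 2 = 160
  R2 to Waco: 70 × 3 = 210
  R3 to Waco: 35 × 3 = 105
  R3 to Reno: 10 × 4 = 40
Total = 160 + 210 + 105 + 40 = 515.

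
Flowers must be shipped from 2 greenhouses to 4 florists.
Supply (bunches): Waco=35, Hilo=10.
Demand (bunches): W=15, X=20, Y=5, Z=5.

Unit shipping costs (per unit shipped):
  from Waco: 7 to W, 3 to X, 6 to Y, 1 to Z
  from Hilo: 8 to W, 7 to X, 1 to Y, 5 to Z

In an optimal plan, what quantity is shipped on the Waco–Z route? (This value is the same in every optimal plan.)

Optimal shipments:
  Waco->W: 10 bunches
  Waco->X: 20 bunches
  Waco->Z: 5 bunches
  Hilo->W: 5 bunches
  Hilo->Y: 5 bunches
Total cost = 180.
So Waco→Z carries 5 bunches.

5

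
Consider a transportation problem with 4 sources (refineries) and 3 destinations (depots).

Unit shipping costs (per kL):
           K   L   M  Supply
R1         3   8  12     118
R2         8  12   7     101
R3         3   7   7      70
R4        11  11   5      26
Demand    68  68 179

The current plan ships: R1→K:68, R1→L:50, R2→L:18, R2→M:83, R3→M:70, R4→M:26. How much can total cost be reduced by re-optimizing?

90

Current plan cost = 68·3 + 50·8 + 18·12 + 83·7 + 70·7 + 26·5 = 2021.
Optimal plan:
  R1–K: 68 × 3 = 204
  R1–L: 50 × 8 = 400
  R2–M: 101 × 7 = 707
  R3–L: 18 × 7 = 126
  R3–M: 52 × 7 = 364
  R4–M: 26 × 5 = 130
Optimal cost = 1931.
Saving = 2021 − 1931 = 90.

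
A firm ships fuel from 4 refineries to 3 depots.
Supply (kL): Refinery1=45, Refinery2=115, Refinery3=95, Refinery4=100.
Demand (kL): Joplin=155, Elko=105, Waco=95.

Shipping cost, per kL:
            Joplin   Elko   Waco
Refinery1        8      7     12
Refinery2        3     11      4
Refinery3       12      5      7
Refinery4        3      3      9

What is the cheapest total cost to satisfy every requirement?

1565

An optimal shipping plan:
  Refinery1→Elko: 45 kL
  Refinery2→Joplin: 55 kL
  Refinery2→Waco: 60 kL
  Refinery3→Elko: 60 kL
  Refinery3→Waco: 35 kL
  Refinery4→Joplin: 100 kL
Total cost = 1565.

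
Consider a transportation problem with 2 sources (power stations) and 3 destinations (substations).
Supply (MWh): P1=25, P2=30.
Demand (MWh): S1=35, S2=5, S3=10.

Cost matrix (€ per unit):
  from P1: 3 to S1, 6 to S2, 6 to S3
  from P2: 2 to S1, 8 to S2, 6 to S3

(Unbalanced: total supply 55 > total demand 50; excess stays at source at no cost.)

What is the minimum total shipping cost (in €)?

Optimal allocation:
  P1->S1: 5 × €3 = €15
  P1->S2: 5 × €6 = €30
  P1->S3: 10 × €6 = €60
  P2->S1: 30 × €2 = €60
Total = 15 + 30 + 60 + 60 = €165.
(Supply check: P1 ships 20; P2 ships 30.)

165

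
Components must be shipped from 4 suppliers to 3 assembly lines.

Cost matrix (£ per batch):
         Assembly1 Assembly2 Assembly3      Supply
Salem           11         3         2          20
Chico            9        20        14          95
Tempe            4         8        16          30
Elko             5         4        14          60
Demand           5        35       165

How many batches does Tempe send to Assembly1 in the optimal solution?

The minimum-cost plan:
  Salem–Assembly3: 20 × £2 = £40
  Chico–Assembly3: 95 × £14 = £1330
  Tempe–Assembly1: 5 × £4 = £20
  Tempe–Assembly3: 25 × £16 = £400
  Elko–Assembly2: 35 × £4 = £140
  Elko–Assembly3: 25 × £14 = £350
Total cost = £2280.
So Tempe→Assembly1 carries 5 batches.

5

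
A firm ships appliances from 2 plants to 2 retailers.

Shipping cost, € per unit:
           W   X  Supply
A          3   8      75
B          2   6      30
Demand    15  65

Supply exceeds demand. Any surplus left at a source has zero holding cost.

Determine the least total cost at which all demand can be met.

A cheapest plan:
  A to W: 15 × €3 = €45
  A to X: 35 × €8 = €280
  B to X: 30 × €6 = €180
Total = 45 + 280 + 180 = €505.

505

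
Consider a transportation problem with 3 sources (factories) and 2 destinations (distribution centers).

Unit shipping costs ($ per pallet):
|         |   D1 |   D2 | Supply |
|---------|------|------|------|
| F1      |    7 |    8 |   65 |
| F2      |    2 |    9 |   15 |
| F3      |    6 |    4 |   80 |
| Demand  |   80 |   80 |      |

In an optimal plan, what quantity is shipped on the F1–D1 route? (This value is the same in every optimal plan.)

65

Optimal shipments:
  F1→D1: 65 × $7 = $455
  F2→D1: 15 × $2 = $30
  F3→D2: 80 × $4 = $320
Total cost = $805.
So F1→D1 carries 65 pallets.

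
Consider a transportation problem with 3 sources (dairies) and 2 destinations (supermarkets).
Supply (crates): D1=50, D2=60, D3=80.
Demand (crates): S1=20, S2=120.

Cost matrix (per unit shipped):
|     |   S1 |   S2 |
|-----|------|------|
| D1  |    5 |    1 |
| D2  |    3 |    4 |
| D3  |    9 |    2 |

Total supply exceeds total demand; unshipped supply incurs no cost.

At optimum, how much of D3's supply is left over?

An optimal plan:
  D1–S2: 50 crates
  D2–S1: 20 crates
  D3–S2: 70 crates
Total cost = 250.
D3 ships 70 of its 80, leaving 10.

10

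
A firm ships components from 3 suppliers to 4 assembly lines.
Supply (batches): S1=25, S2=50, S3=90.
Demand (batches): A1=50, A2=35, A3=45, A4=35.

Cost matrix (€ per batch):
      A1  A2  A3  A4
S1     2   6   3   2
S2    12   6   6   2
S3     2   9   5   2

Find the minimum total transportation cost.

555

An optimal shipping plan:
  S1 to A3: 25 × €3 = €75
  S2 to A2: 35 × €6 = €210
  S2 to A4: 15 × €2 = €30
  S3 to A1: 50 × €2 = €100
  S3 to A3: 20 × €5 = €100
  S3 to A4: 20 × €2 = €40
Total = 75 + 210 + 30 + 100 + 100 + 40 = €555.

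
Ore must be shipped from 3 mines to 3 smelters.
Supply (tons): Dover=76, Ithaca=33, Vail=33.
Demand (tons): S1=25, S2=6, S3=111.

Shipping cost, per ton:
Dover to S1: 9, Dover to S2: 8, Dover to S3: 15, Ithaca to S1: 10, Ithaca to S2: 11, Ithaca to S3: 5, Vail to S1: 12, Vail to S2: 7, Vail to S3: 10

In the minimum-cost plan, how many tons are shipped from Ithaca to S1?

0

Optimal shipments:
  Dover–S1: 25 tons
  Dover–S2: 6 tons
  Dover–S3: 45 tons
  Ithaca–S3: 33 tons
  Vail–S3: 33 tons
Total cost = 1443.
The route Ithaca→S1 is not used.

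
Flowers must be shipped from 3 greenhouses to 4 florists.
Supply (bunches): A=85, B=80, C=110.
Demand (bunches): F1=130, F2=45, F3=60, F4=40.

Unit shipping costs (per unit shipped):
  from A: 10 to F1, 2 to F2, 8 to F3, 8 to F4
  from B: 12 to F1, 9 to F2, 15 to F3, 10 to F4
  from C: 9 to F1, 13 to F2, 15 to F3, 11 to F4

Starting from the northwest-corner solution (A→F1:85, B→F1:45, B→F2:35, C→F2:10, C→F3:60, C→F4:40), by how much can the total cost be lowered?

835

Current plan cost = 85·10 + 45·12 + 35·9 + 10·13 + 60·15 + 40·11 = 3175.
Optimal plan:
  A→F2: 45 × 2 = 90
  A→F3: 40 × 8 = 320
  B→F1: 20 × 12 = 240
  B→F3: 20 × 15 = 300
  B→F4: 40 × 10 = 400
  C→F1: 110 × 9 = 990
Optimal cost = 2340.
Saving = 3175 − 2340 = 835.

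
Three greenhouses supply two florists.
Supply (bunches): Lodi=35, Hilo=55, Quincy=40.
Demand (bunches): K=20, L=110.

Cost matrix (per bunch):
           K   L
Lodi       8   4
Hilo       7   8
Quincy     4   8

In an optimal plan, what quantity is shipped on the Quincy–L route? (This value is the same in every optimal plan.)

20

The minimum-cost plan:
  Lodi–L: 35 × 4 = 140
  Hilo–L: 55 × 8 = 440
  Quincy–K: 20 × 4 = 80
  Quincy–L: 20 × 8 = 160
Total cost = 820.
So Quincy→L carries 20 bunches.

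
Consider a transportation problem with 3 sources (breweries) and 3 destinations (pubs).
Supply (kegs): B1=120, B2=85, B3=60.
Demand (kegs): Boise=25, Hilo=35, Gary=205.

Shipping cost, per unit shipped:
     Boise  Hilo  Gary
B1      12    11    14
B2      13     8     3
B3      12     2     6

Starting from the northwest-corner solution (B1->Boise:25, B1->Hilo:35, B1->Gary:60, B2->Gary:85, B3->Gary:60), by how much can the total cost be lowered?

35

Current plan cost = 25·12 + 35·11 + 60·14 + 85·3 + 60·6 = 2140.
Optimal plan:
  B1→Boise: 25 × 12 = 300
  B1→Gary: 95 × 14 = 1330
  B2→Gary: 85 × 3 = 255
  B3→Hilo: 35 × 2 = 70
  B3→Gary: 25 × 6 = 150
Optimal cost = 2105.
Saving = 2140 − 2105 = 35.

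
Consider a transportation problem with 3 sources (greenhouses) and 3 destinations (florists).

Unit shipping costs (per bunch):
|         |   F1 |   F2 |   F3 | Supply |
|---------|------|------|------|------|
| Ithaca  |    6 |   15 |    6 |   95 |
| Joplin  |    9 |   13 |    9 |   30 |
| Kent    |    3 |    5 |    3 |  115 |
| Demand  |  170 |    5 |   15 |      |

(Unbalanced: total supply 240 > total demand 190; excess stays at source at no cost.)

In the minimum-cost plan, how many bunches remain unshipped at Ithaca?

20

An optimal plan:
  Ithaca to F1: 60 bunches
  Ithaca to F3: 15 bunches
  Kent to F1: 110 bunches
  Kent to F2: 5 bunches
Total cost = 805.
Ithaca ships 75 of its 95, leaving 20.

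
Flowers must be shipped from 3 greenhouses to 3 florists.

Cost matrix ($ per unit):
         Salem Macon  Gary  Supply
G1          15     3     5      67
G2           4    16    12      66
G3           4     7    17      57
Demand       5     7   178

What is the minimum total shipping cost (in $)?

1961

One minimum-cost allocation:
  G1 to Gary: 67 × $5 = $335
  G2 to Gary: 66 × $12 = $792
  G3 to Salem: 5 × $4 = $20
  G3 to Macon: 7 × $7 = $49
  G3 to Gary: 45 × $17 = $765
Total = 335 + 792 + 20 + 49 + 765 = $1961.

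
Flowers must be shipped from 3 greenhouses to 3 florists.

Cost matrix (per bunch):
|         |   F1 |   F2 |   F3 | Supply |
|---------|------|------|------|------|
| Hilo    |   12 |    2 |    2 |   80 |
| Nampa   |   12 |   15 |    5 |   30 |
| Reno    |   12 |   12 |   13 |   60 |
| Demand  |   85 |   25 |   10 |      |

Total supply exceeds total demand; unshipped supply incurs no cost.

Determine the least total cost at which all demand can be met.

1090

An optimal shipping plan:
  Hilo to F2: 25 × 2 = 50
  Hilo to F3: 10 × 2 = 20
  Nampa to F1: 30 × 12 = 360
  Reno to F1: 55 × 12 = 660
Total = 50 + 20 + 360 + 660 = 1090.
(Supply check: Hilo ships 35; Nampa ships 30; Reno ships 55.)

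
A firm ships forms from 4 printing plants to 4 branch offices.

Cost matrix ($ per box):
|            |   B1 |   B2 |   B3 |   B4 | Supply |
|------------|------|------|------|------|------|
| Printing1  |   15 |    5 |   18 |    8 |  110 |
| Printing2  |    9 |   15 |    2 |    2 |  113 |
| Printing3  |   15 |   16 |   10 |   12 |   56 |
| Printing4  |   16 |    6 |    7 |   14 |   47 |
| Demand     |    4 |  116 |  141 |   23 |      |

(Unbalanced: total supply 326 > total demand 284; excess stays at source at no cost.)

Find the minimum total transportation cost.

1259

Optimal allocation:
  Printing1→B2: 110 boxes
  Printing2→B3: 90 boxes
  Printing2→B4: 23 boxes
  Printing3→B1: 4 boxes
  Printing3→B3: 10 boxes
  Printing4→B2: 6 boxes
  Printing4→B3: 41 boxes
Total cost = $1259.
(Supply check: Printing1 ships 110; Printing2 ships 113; Printing3 ships 14; Printing4 ships 47.)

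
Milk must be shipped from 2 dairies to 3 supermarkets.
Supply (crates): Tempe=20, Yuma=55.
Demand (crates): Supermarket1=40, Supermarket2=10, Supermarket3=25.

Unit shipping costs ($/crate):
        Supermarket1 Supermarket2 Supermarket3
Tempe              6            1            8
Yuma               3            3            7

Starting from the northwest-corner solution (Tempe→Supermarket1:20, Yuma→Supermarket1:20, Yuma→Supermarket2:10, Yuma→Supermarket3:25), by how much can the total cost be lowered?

70

Current plan cost = 20·6 + 20·3 + 10·3 + 25·7 = $385.
Optimal plan:
  Tempe→Supermarket2: 10 × $1 = $10
  Tempe→Supermarket3: 10 × $8 = $80
  Yuma→Supermarket1: 40 × $3 = $120
  Yuma→Supermarket3: 15 × $7 = $105
Optimal cost = $315.
Saving = 385 − 315 = $70.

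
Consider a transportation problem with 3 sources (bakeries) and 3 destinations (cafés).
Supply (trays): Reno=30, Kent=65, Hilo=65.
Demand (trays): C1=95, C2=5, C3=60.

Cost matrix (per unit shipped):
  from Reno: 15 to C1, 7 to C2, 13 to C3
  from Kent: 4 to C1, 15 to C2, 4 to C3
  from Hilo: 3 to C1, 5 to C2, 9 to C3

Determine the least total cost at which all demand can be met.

815

An optimal shipping plan:
  Reno->C2: 5 trays
  Reno->C3: 25 trays
  Kent->C1: 30 trays
  Kent->C3: 35 trays
  Hilo->C1: 65 trays
Total cost = 815.
(Supply check: Reno ships 30; Kent ships 65; Hilo ships 65.)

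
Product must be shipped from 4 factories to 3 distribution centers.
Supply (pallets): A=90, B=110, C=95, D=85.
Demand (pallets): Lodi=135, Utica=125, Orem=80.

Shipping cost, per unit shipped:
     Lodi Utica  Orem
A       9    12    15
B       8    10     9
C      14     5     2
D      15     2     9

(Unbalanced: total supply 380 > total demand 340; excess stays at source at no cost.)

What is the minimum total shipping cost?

One minimum-cost allocation:
  A–Lodi: 50 × 9 = 450
  B–Lodi: 85 × 8 = 680
  B–Utica: 25 × 10 = 250
  C–Utica: 15 × 5 = 75
  C–Orem: 80 × 2 = 160
  D–Utica: 85 × 2 = 170
Total = 450 + 680 + 250 + 75 + 160 + 170 = 1785.

1785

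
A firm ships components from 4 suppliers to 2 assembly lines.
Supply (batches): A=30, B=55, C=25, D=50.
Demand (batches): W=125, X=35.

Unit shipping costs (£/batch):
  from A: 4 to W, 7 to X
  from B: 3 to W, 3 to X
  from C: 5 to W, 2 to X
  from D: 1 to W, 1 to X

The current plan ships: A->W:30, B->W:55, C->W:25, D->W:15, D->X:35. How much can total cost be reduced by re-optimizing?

Current plan cost = 30·4 + 55·3 + 25·5 + 15·1 + 35·1 = £460.
Optimal plan:
  A->W: 30 batches
  B->W: 45 batches
  B->X: 10 batches
  C->X: 25 batches
  D->W: 50 batches
Optimal cost = £385.
Saving = 460 − 385 = £75.

75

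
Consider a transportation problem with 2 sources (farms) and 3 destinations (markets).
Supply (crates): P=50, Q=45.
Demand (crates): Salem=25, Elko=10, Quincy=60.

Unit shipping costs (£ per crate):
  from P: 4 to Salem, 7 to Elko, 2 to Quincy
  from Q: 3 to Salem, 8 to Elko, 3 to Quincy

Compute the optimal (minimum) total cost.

285

An optimal shipping plan:
  P to Elko: 10 × £7 = £70
  P to Quincy: 40 × £2 = £80
  Q to Salem: 25 × £3 = £75
  Q to Quincy: 20 × £3 = £60
Total = 70 + 80 + 75 + 60 = £285.
(Supply check: P ships 50; Q ships 45.)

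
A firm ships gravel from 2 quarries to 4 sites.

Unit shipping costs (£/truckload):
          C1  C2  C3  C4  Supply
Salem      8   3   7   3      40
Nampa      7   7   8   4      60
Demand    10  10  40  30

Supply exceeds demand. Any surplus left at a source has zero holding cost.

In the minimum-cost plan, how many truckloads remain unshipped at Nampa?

10

Minimum-cost shipments:
  Salem→C2: 10 × £3 = £30
  Salem→C3: 30 × £7 = £210
  Nampa→C1: 10 × £7 = £70
  Nampa→C3: 10 × £8 = £80
  Nampa→C4: 30 × £4 = £120
Total cost = £510.
Nampa ships 50 of its 60, leaving 10.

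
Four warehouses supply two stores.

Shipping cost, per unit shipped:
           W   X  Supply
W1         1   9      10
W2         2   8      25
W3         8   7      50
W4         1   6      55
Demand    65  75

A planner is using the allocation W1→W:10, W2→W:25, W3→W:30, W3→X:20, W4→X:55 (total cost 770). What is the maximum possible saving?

180

Current plan cost = 10·1 + 25·2 + 30·8 + 20·7 + 55·6 = 770.
Optimal plan:
  W1->W: 10 × 1 = 10
  W2->W: 25 × 2 = 50
  W3->X: 50 × 7 = 350
  W4->W: 30 × 1 = 30
  W4->X: 25 × 6 = 150
Optimal cost = 590.
Saving = 770 − 590 = 180.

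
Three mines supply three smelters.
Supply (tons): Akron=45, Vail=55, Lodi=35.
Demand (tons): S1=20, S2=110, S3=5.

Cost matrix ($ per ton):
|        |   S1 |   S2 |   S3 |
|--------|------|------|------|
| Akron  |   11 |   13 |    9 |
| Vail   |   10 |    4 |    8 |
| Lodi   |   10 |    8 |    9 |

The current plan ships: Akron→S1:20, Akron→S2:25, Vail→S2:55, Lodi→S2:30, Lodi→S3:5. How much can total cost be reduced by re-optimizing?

25

Current plan cost = 20·11 + 25·13 + 55·4 + 30·8 + 5·9 = $1050.
Optimal plan:
  Akron–S1: 20 × $11 = $220
  Akron–S2: 20 × $13 = $260
  Akron–S3: 5 × $9 = $45
  Vail–S2: 55 × $4 = $220
  Lodi–S2: 35 × $8 = $280
Optimal cost = $1025.
Saving = 1050 − 1025 = $25.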